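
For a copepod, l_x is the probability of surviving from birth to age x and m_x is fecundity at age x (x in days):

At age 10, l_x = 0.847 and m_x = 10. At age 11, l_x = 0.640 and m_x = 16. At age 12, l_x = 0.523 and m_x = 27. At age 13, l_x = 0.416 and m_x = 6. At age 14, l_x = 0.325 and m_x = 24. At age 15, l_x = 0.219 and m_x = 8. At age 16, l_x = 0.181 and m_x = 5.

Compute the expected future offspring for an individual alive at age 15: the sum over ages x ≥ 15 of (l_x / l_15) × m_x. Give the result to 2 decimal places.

l_15 = 0.219. Conditional survival from age 15 to x is l_x / l_15.
  x=15: (0.219/0.219) × 8 = 8.0000
  x=16: (0.181/0.219) × 5 = 4.1324
Sum = 8.0000 + 4.1324 = 12.1324

12.13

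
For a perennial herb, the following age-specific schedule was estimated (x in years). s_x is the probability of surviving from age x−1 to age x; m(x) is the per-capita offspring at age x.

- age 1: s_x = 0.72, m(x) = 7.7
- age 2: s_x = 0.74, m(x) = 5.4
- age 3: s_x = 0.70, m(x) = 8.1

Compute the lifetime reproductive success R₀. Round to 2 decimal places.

Survivorship from birth: l_x = s_1·s_2·…·s_x.
  l_1 = 0.72000
  l_2 = 0.53280
  l_3 = 0.37296
R₀ = Σ l_x m(x):
  age 1: 0.72000 × 7.7 = 5.5440
  age 2: 0.53280 × 5.4 = 2.8771
  age 3: 0.37296 × 8.1 = 3.0210
R₀ = 5.5440 + 2.8771 + 3.0210 = 11.4421

11.44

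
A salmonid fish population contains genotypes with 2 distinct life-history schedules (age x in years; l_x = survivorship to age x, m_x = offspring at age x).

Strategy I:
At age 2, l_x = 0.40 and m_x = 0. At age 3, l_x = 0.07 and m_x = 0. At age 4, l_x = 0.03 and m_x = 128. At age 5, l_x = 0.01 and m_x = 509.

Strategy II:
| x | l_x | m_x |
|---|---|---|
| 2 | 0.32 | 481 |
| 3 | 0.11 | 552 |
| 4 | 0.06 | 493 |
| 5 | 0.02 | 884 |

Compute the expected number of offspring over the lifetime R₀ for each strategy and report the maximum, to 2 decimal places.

261.90

Strategy I: R₀ = 0.40×0 + 0.07×0 + 0.03×128 + 0.01×509 = 8.9300
Strategy II: R₀ = 0.32×481 + 0.11×552 + 0.06×493 + 0.02×884 = 261.9000
Highest R₀: strategy II with 261.9000.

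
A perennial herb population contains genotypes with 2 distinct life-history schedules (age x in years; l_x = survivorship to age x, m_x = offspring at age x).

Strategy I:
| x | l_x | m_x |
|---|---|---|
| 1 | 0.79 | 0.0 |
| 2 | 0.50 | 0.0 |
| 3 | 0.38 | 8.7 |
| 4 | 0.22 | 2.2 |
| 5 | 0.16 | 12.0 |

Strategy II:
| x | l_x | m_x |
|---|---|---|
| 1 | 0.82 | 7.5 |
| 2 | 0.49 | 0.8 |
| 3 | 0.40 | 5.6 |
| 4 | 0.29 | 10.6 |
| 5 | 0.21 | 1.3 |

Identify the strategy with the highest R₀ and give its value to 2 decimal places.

Strategy I: R₀ = 0.79×0.0 + 0.50×0.0 + 0.38×8.7 + 0.22×2.2 + 0.16×12.0 = 5.7100
Strategy II: R₀ = 0.82×7.5 + 0.49×0.8 + 0.40×5.6 + 0.29×10.6 + 0.21×1.3 = 12.1290
Highest R₀: strategy II with 12.1290.

12.13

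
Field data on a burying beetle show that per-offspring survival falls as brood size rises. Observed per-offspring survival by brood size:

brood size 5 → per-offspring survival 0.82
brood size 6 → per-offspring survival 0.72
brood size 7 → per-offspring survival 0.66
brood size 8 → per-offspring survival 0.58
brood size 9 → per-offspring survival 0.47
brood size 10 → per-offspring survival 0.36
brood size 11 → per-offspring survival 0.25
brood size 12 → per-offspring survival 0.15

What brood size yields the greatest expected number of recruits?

8

Expected recruits = c × s(c):
  c=5: 5 × 0.82 = 4.100
  c=6: 6 × 0.72 = 4.320
  c=7: 7 × 0.66 = 4.620
  c=8: 8 × 0.58 = 4.640
  c=9: 9 × 0.47 = 4.230
  c=10: 10 × 0.36 = 3.600
  c=11: 11 × 0.25 = 2.750
  c=12: 12 × 0.15 = 1.800
Maximum at c = 8 (4.640 recruits).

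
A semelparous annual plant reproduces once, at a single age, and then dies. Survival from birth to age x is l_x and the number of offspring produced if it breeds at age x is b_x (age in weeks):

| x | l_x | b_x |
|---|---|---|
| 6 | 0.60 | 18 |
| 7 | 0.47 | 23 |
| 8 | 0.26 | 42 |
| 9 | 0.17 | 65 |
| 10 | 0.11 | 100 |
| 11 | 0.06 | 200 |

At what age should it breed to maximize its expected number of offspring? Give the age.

11

Expected offspring if breeding at age x = l_x × b_x:
  age 6: 0.60 × 18 = 10.800
  age 7: 0.47 × 23 = 10.810
  age 8: 0.26 × 42 = 10.920
  age 9: 0.17 × 65 = 11.050
  age 10: 0.11 × 100 = 11.000
  age 11: 0.06 × 200 = 12.000
Maximum at age 11 (12.000).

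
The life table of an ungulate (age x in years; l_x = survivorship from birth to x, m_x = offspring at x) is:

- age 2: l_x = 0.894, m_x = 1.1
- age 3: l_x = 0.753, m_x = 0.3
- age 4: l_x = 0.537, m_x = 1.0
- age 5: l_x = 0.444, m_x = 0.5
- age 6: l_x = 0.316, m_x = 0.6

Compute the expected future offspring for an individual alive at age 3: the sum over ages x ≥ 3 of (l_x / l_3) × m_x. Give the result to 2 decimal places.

1.56

l_3 = 0.753. Conditional survival from age 3 to x is l_x / l_3.
  x=3: (0.753/0.753) × 0.3 = 0.3000
  x=4: (0.537/0.753) × 1.0 = 0.7131
  x=5: (0.444/0.753) × 0.5 = 0.2948
  x=6: (0.316/0.753) × 0.6 = 0.2518
Sum = 0.3000 + 0.7131 + 0.2948 + 0.2518 = 1.5598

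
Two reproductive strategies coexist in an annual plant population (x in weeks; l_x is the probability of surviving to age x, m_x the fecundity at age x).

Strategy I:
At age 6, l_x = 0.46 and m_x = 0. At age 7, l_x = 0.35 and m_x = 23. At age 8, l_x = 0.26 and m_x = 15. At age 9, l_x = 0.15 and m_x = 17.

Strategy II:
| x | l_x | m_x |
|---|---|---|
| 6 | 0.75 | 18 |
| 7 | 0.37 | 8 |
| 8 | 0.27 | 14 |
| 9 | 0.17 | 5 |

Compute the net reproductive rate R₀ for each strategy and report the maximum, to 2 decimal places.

Strategy I: R₀ = 0.46×0 + 0.35×23 + 0.26×15 + 0.15×17 = 14.5000
Strategy II: R₀ = 0.75×18 + 0.37×8 + 0.27×14 + 0.17×5 = 21.0900
Highest R₀: strategy II with 21.0900.

21.09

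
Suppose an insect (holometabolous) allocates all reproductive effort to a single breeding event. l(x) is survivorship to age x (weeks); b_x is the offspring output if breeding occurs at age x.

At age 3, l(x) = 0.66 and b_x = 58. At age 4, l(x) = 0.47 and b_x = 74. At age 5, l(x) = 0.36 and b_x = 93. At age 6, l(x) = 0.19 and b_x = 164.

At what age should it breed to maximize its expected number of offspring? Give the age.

3

Expected offspring if breeding at age x = l(x) × b_x:
  age 3: 0.66 × 58 = 38.280
  age 4: 0.47 × 74 = 34.780
  age 5: 0.36 × 93 = 33.480
  age 6: 0.19 × 164 = 31.160
Maximum at age 3 (38.280).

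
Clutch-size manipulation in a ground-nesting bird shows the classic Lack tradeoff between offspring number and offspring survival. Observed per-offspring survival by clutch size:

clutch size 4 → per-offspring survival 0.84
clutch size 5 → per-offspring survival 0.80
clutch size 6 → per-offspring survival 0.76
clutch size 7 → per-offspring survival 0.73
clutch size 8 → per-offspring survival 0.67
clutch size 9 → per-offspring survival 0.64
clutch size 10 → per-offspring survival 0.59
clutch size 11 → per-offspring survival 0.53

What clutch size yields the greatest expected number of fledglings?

10

Expected fledglings = c × s(c):
  c=4: 4 × 0.84 = 3.360
  c=5: 5 × 0.80 = 4.000
  c=6: 6 × 0.76 = 4.560
  c=7: 7 × 0.73 = 5.110
  c=8: 8 × 0.67 = 5.360
  c=9: 9 × 0.64 = 5.760
  c=10: 10 × 0.59 = 5.900
  c=11: 11 × 0.53 = 5.830
Maximum at c = 10 (5.900 fledglings).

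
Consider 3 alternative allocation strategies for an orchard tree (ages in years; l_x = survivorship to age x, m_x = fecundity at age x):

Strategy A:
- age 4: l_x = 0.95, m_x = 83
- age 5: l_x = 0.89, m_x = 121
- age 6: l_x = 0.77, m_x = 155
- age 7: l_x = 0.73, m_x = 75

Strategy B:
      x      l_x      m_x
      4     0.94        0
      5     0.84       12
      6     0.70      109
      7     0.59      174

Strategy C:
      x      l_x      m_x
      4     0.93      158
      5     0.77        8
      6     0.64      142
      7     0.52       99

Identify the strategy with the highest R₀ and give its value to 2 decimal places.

Strategy A: R₀ = 0.95×83 + 0.89×121 + 0.77×155 + 0.73×75 = 360.6400
Strategy B: R₀ = 0.94×0 + 0.84×12 + 0.70×109 + 0.59×174 = 189.0400
Strategy C: R₀ = 0.93×158 + 0.77×8 + 0.64×142 + 0.52×99 = 295.4600
Highest R₀: strategy A with 360.6400.

360.64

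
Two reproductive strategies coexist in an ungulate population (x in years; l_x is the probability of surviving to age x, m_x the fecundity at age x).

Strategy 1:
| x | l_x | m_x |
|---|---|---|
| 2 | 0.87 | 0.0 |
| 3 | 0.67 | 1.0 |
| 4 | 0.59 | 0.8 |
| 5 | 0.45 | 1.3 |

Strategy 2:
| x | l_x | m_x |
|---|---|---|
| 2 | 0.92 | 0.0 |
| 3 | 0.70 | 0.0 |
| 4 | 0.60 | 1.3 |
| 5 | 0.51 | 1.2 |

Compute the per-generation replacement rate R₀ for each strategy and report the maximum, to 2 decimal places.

1.73

Strategy 1: R₀ = 0.87×0.0 + 0.67×1.0 + 0.59×0.8 + 0.45×1.3 = 1.7270
Strategy 2: R₀ = 0.92×0.0 + 0.70×0.0 + 0.60×1.3 + 0.51×1.2 = 1.3920
Highest R₀: strategy 1 with 1.7270.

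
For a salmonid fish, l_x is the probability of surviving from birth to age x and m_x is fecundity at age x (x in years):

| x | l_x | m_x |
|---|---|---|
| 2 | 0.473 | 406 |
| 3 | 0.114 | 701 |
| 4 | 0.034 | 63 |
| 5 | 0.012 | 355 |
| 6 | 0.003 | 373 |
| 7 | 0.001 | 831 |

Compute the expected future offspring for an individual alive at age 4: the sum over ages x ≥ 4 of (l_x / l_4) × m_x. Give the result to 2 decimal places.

245.65

l_4 = 0.034. Conditional survival from age 4 to x is l_x / l_4.
  x=4: (0.034/0.034) × 63 = 63.0000
  x=5: (0.012/0.034) × 355 = 125.2941
  x=6: (0.003/0.034) × 373 = 32.9118
  x=7: (0.001/0.034) × 831 = 24.4412
Sum = 63.0000 + 125.2941 + 32.9118 + 24.4412 = 245.6471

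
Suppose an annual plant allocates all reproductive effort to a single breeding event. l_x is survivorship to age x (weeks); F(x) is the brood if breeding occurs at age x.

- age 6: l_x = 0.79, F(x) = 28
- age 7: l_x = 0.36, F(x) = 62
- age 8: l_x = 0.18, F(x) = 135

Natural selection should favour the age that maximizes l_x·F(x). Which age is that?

Expected offspring if breeding at age x = l_x × F(x):
  age 6: 0.79 × 28 = 22.120
  age 7: 0.36 × 62 = 22.320
  age 8: 0.18 × 135 = 24.300
Maximum at age 8 (24.300).

8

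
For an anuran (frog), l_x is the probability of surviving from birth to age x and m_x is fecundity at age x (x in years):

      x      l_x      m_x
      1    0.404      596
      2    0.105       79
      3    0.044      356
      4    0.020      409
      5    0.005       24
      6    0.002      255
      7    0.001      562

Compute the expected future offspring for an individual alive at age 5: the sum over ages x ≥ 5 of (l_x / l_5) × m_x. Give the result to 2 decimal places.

238.40

l_5 = 0.005. Conditional survival from age 5 to x is l_x / l_5.
  x=5: (0.005/0.005) × 24 = 24.0000
  x=6: (0.002/0.005) × 255 = 102.0000
  x=7: (0.001/0.005) × 562 = 112.4000
Sum = 24.0000 + 102.0000 + 112.4000 = 238.4000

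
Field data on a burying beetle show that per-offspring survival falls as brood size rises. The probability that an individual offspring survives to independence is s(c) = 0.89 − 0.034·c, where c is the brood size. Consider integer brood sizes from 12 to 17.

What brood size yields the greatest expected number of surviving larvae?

Expected surviving larvae = c × s(c):
  c=12: 12 × 0.482 = 5.784
  c=13: 13 × 0.448 = 5.824
  c=14: 14 × 0.414 = 5.796
  c=15: 15 × 0.380 = 5.700
  c=16: 16 × 0.346 = 5.536
  c=17: 17 × 0.312 = 5.304
Maximum at c = 13 (5.824 surviving larvae).

13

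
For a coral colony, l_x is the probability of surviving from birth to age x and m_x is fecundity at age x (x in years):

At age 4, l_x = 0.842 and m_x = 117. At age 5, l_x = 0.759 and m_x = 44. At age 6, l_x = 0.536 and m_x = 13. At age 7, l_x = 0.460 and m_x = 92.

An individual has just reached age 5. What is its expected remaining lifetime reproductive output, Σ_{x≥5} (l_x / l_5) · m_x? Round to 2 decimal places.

108.94

l_5 = 0.759. Conditional survival from age 5 to x is l_x / l_5.
  x=5: (0.759/0.759) × 44 = 44.0000
  x=6: (0.536/0.759) × 13 = 9.1805
  x=7: (0.460/0.759) × 92 = 55.7576
Sum = 44.0000 + 9.1805 + 55.7576 = 108.9381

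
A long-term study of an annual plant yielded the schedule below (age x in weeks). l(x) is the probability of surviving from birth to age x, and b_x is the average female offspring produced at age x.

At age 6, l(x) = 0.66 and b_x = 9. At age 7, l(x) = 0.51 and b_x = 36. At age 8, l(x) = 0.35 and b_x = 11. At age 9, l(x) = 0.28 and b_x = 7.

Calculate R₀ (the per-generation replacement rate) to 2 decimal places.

30.11

R₀ = Σ l(x) b_x:
  age 6: 0.66 × 9 = 5.9400
  age 7: 0.51 × 36 = 18.3600
  age 8: 0.35 × 11 = 3.8500
  age 9: 0.28 × 7 = 1.9600
R₀ = 5.9400 + 18.3600 + 3.8500 + 1.9600 = 30.1100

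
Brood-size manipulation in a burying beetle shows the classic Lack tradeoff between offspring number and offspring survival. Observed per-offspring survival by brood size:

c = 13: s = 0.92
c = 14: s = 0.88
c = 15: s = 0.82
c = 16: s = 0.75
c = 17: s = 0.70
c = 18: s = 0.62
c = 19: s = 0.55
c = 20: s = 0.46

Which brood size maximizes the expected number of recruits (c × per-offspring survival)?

Expected recruits = c × s(c):
  c=13: 13 × 0.92 = 11.960
  c=14: 14 × 0.88 = 12.320
  c=15: 15 × 0.82 = 12.300
  c=16: 16 × 0.75 = 12.000
  c=17: 17 × 0.70 = 11.900
  c=18: 18 × 0.62 = 11.160
  c=19: 19 × 0.55 = 10.450
  c=20: 20 × 0.46 = 9.200
Maximum at c = 14 (12.320 recruits).

14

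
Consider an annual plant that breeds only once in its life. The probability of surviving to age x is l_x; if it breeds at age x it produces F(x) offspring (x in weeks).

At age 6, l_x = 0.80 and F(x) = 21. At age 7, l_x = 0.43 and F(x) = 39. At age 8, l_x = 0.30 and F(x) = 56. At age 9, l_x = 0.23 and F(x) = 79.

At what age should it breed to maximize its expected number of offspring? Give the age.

Expected offspring if breeding at age x = l_x × F(x):
  age 6: 0.80 × 21 = 16.800
  age 7: 0.43 × 39 = 16.770
  age 8: 0.30 × 56 = 16.800
  age 9: 0.23 × 79 = 18.170
Maximum at age 9 (18.170).

9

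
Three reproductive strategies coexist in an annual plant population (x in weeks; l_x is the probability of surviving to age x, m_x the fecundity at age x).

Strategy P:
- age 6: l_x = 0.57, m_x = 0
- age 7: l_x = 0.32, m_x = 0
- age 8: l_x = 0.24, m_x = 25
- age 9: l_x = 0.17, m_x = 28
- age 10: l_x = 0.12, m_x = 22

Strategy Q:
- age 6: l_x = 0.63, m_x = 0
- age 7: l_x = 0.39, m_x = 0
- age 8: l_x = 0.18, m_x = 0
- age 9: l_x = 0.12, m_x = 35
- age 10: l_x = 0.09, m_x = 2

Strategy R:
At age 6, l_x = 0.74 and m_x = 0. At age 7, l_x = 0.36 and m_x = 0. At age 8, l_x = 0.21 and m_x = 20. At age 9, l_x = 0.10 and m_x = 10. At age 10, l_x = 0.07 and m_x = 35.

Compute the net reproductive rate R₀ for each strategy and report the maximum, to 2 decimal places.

Strategy P: R₀ = 0.57×0 + 0.32×0 + 0.24×25 + 0.17×28 + 0.12×22 = 13.4000
Strategy Q: R₀ = 0.63×0 + 0.39×0 + 0.18×0 + 0.12×35 + 0.09×2 = 4.3800
Strategy R: R₀ = 0.74×0 + 0.36×0 + 0.21×20 + 0.10×10 + 0.07×35 = 7.6500
Highest R₀: strategy P with 13.4000.

13.40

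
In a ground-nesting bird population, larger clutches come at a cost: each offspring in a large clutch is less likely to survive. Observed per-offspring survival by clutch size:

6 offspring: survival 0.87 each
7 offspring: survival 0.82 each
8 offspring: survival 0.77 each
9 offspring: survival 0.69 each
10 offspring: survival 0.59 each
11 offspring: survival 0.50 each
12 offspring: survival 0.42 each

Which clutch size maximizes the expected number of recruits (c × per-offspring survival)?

9

Expected recruits = c × s(c):
  c=6: 6 × 0.87 = 5.220
  c=7: 7 × 0.82 = 5.740
  c=8: 8 × 0.77 = 6.160
  c=9: 9 × 0.69 = 6.210
  c=10: 10 × 0.59 = 5.900
  c=11: 11 × 0.50 = 5.500
  c=12: 12 × 0.42 = 5.040
Maximum at c = 9 (6.210 recruits).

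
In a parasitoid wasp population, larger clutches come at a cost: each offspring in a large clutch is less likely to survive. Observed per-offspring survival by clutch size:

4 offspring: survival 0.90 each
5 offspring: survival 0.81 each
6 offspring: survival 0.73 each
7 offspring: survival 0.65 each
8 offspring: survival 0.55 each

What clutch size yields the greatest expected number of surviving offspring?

7

Expected surviving offspring = c × s(c):
  c=4: 4 × 0.90 = 3.600
  c=5: 5 × 0.81 = 4.050
  c=6: 6 × 0.73 = 4.380
  c=7: 7 × 0.65 = 4.550
  c=8: 8 × 0.55 = 4.400
Maximum at c = 7 (4.550 surviving offspring).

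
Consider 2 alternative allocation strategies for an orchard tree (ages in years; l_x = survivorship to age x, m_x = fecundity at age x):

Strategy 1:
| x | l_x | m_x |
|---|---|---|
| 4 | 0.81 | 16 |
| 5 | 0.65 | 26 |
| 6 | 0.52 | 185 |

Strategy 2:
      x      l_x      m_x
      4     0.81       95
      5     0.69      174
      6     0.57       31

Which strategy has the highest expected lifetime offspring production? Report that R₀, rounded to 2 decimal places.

214.68

Strategy 1: R₀ = 0.81×16 + 0.65×26 + 0.52×185 = 126.0600
Strategy 2: R₀ = 0.81×95 + 0.69×174 + 0.57×31 = 214.6800
Highest R₀: strategy 2 with 214.6800.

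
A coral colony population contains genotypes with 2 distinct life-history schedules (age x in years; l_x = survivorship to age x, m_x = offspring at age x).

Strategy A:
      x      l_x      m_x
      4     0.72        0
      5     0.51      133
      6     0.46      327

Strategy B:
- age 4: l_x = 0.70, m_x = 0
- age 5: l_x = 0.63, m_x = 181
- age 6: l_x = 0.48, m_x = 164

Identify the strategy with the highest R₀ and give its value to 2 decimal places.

218.25

Strategy A: R₀ = 0.72×0 + 0.51×133 + 0.46×327 = 218.2500
Strategy B: R₀ = 0.70×0 + 0.63×181 + 0.48×164 = 192.7500
Highest R₀: strategy A with 218.2500.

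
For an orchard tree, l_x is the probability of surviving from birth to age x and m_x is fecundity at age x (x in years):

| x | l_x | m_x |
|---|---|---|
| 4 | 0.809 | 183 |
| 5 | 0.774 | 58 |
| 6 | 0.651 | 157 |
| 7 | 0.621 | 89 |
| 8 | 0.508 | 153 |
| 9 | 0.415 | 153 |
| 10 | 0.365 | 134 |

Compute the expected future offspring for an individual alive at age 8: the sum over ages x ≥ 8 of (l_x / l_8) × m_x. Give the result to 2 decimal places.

l_8 = 0.508. Conditional survival from age 8 to x is l_x / l_8.
  x=8: (0.508/0.508) × 153 = 153.0000
  x=9: (0.415/0.508) × 153 = 124.9902
  x=10: (0.365/0.508) × 134 = 96.2795
Sum = 153.0000 + 124.9902 + 96.2795 = 374.2697

374.27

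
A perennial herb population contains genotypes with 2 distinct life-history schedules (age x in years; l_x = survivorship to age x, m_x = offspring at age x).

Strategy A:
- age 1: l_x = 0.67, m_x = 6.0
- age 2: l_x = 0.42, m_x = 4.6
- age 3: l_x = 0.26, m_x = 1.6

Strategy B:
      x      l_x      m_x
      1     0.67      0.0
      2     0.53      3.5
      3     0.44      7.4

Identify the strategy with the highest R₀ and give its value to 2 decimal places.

6.37

Strategy A: R₀ = 0.67×6.0 + 0.42×4.6 + 0.26×1.6 = 6.3680
Strategy B: R₀ = 0.67×0.0 + 0.53×3.5 + 0.44×7.4 = 5.1110
Highest R₀: strategy A with 6.3680.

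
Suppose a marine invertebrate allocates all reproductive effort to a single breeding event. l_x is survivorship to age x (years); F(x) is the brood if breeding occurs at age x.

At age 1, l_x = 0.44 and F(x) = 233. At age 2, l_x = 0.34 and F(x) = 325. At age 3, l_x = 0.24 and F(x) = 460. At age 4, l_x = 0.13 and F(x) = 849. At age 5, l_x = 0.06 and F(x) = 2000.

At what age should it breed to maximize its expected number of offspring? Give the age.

Expected offspring if breeding at age x = l_x × F(x):
  age 1: 0.44 × 233 = 102.520
  age 2: 0.34 × 325 = 110.500
  age 3: 0.24 × 460 = 110.400
  age 4: 0.13 × 849 = 110.370
  age 5: 0.06 × 2000 = 120.000
Maximum at age 5 (120.000).

5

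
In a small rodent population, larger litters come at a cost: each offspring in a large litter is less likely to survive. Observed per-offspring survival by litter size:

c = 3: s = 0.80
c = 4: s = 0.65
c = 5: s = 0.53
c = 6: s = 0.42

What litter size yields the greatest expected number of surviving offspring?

Expected surviving offspring = c × s(c):
  c=3: 3 × 0.80 = 2.400
  c=4: 4 × 0.65 = 2.600
  c=5: 5 × 0.53 = 2.650
  c=6: 6 × 0.42 = 2.520
Maximum at c = 5 (2.650 surviving offspring).

5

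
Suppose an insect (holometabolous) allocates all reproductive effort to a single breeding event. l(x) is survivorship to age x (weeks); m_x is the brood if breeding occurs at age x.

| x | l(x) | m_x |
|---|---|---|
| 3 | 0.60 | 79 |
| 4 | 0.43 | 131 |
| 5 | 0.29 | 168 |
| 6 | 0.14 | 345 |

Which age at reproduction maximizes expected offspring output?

Expected offspring if breeding at age x = l(x) × m_x:
  age 3: 0.60 × 79 = 47.400
  age 4: 0.43 × 131 = 56.330
  age 5: 0.29 × 168 = 48.720
  age 6: 0.14 × 345 = 48.300
Maximum at age 4 (56.330).

4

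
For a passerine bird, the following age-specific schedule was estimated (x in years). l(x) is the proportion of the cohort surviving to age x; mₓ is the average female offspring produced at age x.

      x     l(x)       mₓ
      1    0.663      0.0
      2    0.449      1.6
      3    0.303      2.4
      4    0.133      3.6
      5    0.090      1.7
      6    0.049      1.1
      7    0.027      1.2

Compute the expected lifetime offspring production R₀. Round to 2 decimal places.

2.16

R₀ = Σ l(x) mₓ:
  age 1: 0.663 × 0.0 = 0.0000
  age 2: 0.449 × 1.6 = 0.7184
  age 3: 0.303 × 2.4 = 0.7272
  age 4: 0.133 × 3.6 = 0.4788
  age 5: 0.090 × 1.7 = 0.1530
  age 6: 0.049 × 1.1 = 0.0539
  age 7: 0.027 × 1.2 = 0.0324
R₀ = 0.0000 + 0.7184 + 0.7272 + 0.4788 + 0.1530 + 0.0539 + 0.0324 = 2.1637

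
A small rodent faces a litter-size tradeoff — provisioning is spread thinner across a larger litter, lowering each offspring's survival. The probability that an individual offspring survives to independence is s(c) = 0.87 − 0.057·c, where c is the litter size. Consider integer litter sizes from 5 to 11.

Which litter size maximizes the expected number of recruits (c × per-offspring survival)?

Expected recruits = c × s(c):
  c=5: 5 × 0.585 = 2.925
  c=6: 6 × 0.528 = 3.168
  c=7: 7 × 0.471 = 3.297
  c=8: 8 × 0.414 = 3.312
  c=9: 9 × 0.357 = 3.213
  c=10: 10 × 0.300 = 3.000
  c=11: 11 × 0.243 = 2.673
Maximum at c = 8 (3.312 recruits).

8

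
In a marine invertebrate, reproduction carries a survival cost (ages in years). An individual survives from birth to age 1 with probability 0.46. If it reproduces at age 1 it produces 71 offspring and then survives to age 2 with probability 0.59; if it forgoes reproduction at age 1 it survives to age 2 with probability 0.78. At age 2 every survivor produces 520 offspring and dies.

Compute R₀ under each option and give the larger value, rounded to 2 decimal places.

breed at age 1: R₀ = 0.46 × (71 + 0.59 × 520) = 0.46 × 377.8000 = 173.7880
delay to age 2: R₀ = 0.46 × (0.78 × 520) = 0.46 × 405.6000 = 186.5760
Higher: delay to age 2 (186.5760).

186.58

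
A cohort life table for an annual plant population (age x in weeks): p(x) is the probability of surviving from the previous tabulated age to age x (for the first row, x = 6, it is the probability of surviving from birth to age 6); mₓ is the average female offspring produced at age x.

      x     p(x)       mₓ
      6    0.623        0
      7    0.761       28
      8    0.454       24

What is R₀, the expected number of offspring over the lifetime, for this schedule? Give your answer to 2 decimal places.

Survivorship from birth: l_x = p_6·p_7·…·p_x.
  l_6 = 0.62300
  l_7 = 0.47410
  l_8 = 0.21524
R₀ = Σ l_x mₓ:
  age 6: 0.62300 × 0 = 0.0000
  age 7: 0.47410 × 28 = 13.2748
  age 8: 0.21524 × 24 = 5.1658
R₀ = 0.0000 + 13.2748 + 5.1658 = 18.4406

18.44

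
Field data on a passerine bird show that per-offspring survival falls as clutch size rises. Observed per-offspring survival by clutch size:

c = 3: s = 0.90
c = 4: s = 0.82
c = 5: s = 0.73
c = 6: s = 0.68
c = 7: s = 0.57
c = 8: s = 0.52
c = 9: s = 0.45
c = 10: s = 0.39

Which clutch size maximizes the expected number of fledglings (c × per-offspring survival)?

Expected fledglings = c × s(c):
  c=3: 3 × 0.90 = 2.700
  c=4: 4 × 0.82 = 3.280
  c=5: 5 × 0.73 = 3.650
  c=6: 6 × 0.68 = 4.080
  c=7: 7 × 0.57 = 3.990
  c=8: 8 × 0.52 = 4.160
  c=9: 9 × 0.45 = 4.050
  c=10: 10 × 0.39 = 3.900
Maximum at c = 8 (4.160 fledglings).

8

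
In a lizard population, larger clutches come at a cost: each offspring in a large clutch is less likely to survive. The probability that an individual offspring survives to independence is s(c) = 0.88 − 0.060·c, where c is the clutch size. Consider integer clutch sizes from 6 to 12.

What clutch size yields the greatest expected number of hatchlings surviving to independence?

Expected hatchlings surviving to independence = c × s(c):
  c=6: 6 × 0.520 = 3.120
  c=7: 7 × 0.460 = 3.220
  c=8: 8 × 0.400 = 3.200
  c=9: 9 × 0.340 = 3.060
  c=10: 10 × 0.280 = 2.800
  c=11: 11 × 0.220 = 2.420
  c=12: 12 × 0.160 = 1.920
Maximum at c = 7 (3.220 hatchlings surviving to independence).

7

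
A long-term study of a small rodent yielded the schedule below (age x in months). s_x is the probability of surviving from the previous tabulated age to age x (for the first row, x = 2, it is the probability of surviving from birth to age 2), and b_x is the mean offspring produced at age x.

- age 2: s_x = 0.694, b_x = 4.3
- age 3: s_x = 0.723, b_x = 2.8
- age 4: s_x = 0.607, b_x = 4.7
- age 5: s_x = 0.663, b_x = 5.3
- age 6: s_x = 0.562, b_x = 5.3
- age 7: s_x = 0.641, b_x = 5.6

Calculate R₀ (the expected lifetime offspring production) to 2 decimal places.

Survivorship from birth: l_x = s_2·s_3·…·s_x.
  l_2 = 0.69400
  l_3 = 0.50176
  l_4 = 0.30457
  l_5 = 0.20193
  l_6 = 0.11348
  l_7 = 0.07274
R₀ = Σ l_x b_x:
  age 2: 0.69400 × 4.3 = 2.9842
  age 3: 0.50176 × 2.8 = 1.4049
  age 4: 0.30457 × 4.7 = 1.4315
  age 5: 0.20193 × 5.3 = 1.0702
  age 6: 0.11348 × 5.3 = 0.6014
  age 7: 0.07274 × 5.6 = 0.4073
R₀ = 2.9842 + 1.4049 + 1.4315 + 1.0702 + 0.6014 + 0.4073 = 7.8996

7.90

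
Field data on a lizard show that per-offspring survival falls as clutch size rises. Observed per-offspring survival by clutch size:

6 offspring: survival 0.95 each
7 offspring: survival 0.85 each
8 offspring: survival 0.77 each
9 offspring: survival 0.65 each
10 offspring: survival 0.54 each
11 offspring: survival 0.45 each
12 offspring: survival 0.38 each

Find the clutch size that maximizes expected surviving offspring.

8

Expected surviving offspring = c × s(c):
  c=6: 6 × 0.95 = 5.700
  c=7: 7 × 0.85 = 5.950
  c=8: 8 × 0.77 = 6.160
  c=9: 9 × 0.65 = 5.850
  c=10: 10 × 0.54 = 5.400
  c=11: 11 × 0.45 = 4.950
  c=12: 12 × 0.38 = 4.560
Maximum at c = 8 (6.160 surviving offspring).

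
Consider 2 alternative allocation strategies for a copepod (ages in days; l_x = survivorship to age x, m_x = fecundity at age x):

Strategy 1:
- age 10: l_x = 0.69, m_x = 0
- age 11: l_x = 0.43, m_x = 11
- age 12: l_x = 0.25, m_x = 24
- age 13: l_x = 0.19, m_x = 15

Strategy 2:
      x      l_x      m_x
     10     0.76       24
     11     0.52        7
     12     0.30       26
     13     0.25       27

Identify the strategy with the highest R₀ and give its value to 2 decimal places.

36.43

Strategy 1: R₀ = 0.69×0 + 0.43×11 + 0.25×24 + 0.19×15 = 13.5800
Strategy 2: R₀ = 0.76×24 + 0.52×7 + 0.30×26 + 0.25×27 = 36.4300
Highest R₀: strategy 2 with 36.4300.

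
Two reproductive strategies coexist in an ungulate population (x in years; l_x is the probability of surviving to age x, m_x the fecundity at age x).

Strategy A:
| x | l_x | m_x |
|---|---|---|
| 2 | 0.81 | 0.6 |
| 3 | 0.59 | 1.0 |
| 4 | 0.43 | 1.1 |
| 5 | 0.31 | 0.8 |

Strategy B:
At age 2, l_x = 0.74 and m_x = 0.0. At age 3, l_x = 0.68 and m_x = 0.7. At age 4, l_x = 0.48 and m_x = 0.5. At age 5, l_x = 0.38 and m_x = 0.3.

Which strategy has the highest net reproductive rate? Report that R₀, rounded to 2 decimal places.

Strategy A: R₀ = 0.81×0.6 + 0.59×1.0 + 0.43×1.1 + 0.31×0.8 = 1.7970
Strategy B: R₀ = 0.74×0.0 + 0.68×0.7 + 0.48×0.5 + 0.38×0.3 = 0.8300
Highest R₀: strategy A with 1.7970.

1.80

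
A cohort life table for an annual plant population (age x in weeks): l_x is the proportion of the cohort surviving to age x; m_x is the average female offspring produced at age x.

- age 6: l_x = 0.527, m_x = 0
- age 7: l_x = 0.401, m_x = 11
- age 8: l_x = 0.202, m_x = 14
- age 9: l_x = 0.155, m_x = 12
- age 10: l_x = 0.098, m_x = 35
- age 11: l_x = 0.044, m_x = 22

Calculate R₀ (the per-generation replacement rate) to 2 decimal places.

R₀ = Σ l_x m_x:
  age 6: 0.527 × 0 = 0.0000
  age 7: 0.401 × 11 = 4.4110
  age 8: 0.202 × 14 = 2.8280
  age 9: 0.155 × 12 = 1.8600
  age 10: 0.098 × 35 = 3.4300
  age 11: 0.044 × 22 = 0.9680
R₀ = 0.0000 + 4.4110 + 2.8280 + 1.8600 + 3.4300 + 0.9680 = 13.4970

13.50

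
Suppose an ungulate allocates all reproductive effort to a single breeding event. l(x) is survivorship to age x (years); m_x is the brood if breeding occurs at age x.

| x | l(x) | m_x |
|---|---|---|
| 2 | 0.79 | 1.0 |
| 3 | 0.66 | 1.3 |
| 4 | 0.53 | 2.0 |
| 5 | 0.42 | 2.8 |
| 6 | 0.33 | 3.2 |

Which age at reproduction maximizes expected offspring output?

5

Expected offspring if breeding at age x = l(x) × m_x:
  age 2: 0.79 × 1.0 = 0.790
  age 3: 0.66 × 1.3 = 0.858
  age 4: 0.53 × 2.0 = 1.060
  age 5: 0.42 × 2.8 = 1.176
  age 6: 0.33 × 3.2 = 1.056
Maximum at age 5 (1.176).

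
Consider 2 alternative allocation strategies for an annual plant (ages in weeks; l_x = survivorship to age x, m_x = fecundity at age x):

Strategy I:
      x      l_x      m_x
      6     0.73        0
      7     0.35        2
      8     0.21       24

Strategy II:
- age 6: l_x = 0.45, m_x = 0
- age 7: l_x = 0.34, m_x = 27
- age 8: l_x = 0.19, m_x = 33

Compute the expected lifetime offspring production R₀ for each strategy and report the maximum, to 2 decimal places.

15.45

Strategy I: R₀ = 0.73×0 + 0.35×2 + 0.21×24 = 5.7400
Strategy II: R₀ = 0.45×0 + 0.34×27 + 0.19×33 = 15.4500
Highest R₀: strategy II with 15.4500.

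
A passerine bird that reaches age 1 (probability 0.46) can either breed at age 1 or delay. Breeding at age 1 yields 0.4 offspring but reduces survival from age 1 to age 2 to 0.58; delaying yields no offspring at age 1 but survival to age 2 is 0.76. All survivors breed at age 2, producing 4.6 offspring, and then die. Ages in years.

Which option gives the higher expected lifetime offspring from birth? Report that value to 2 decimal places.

1.61

breed at age 1: R₀ = 0.46 × (0.4 + 0.58 × 4.6) = 0.46 × 3.0680 = 1.4113
delay to age 2: R₀ = 0.46 × (0.76 × 4.6) = 0.46 × 3.4960 = 1.6082
Higher: delay to age 2 (1.6082).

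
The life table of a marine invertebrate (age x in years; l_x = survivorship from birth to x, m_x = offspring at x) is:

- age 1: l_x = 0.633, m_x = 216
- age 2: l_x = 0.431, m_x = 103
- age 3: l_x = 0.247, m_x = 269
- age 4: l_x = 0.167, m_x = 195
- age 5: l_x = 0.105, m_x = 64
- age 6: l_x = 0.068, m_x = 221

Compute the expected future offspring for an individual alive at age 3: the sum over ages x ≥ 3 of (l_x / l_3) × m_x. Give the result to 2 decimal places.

l_3 = 0.247. Conditional survival from age 3 to x is l_x / l_3.
  x=3: (0.247/0.247) × 269 = 269.0000
  x=4: (0.167/0.247) × 195 = 131.8421
  x=5: (0.105/0.247) × 64 = 27.2065
  x=6: (0.068/0.247) × 221 = 60.8421
Sum = 269.0000 + 131.8421 + 27.2065 + 60.8421 = 488.8907

488.89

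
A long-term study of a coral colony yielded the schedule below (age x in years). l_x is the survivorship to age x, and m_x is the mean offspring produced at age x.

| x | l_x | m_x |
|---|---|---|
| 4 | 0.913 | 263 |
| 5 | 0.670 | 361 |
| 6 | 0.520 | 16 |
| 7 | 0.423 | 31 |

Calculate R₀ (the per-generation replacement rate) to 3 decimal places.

503.422

R₀ = Σ l_x m_x:
  age 4: 0.913 × 263 = 240.1190
  age 5: 0.670 × 361 = 241.8700
  age 6: 0.520 × 16 = 8.3200
  age 7: 0.423 × 31 = 13.1130
R₀ = 240.1190 + 241.8700 + 8.3200 + 13.1130 = 503.4220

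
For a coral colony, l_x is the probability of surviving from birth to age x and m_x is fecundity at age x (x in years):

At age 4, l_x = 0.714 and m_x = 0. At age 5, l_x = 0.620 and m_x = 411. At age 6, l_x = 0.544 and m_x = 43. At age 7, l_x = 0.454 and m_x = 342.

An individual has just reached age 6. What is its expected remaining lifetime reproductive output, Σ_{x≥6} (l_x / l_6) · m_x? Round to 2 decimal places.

l_6 = 0.544. Conditional survival from age 6 to x is l_x / l_6.
  x=6: (0.544/0.544) × 43 = 43.0000
  x=7: (0.454/0.544) × 342 = 285.4191
Sum = 43.0000 + 285.4191 = 328.4191

328.42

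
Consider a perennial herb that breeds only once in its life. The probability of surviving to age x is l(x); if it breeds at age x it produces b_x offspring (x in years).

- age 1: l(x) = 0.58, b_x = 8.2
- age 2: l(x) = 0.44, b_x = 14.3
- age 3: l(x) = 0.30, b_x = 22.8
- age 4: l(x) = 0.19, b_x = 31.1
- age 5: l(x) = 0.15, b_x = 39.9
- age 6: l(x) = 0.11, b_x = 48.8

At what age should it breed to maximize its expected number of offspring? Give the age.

Expected offspring if breeding at age x = l(x) × b_x:
  age 1: 0.58 × 8.2 = 4.756
  age 2: 0.44 × 14.3 = 6.292
  age 3: 0.30 × 22.8 = 6.840
  age 4: 0.19 × 31.1 = 5.909
  age 5: 0.15 × 39.9 = 5.985
  age 6: 0.11 × 48.8 = 5.368
Maximum at age 3 (6.840).

3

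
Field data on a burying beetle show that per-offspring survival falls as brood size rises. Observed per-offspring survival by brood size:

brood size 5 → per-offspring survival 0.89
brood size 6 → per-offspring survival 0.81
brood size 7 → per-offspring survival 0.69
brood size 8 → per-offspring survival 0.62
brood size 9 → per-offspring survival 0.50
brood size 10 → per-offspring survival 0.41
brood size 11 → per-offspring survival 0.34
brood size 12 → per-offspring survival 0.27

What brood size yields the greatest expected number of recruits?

Expected recruits = c × s(c):
  c=5: 5 × 0.89 = 4.450
  c=6: 6 × 0.81 = 4.860
  c=7: 7 × 0.69 = 4.830
  c=8: 8 × 0.62 = 4.960
  c=9: 9 × 0.50 = 4.500
  c=10: 10 × 0.41 = 4.100
  c=11: 11 × 0.34 = 3.740
  c=12: 12 × 0.27 = 3.240
Maximum at c = 8 (4.960 recruits).

8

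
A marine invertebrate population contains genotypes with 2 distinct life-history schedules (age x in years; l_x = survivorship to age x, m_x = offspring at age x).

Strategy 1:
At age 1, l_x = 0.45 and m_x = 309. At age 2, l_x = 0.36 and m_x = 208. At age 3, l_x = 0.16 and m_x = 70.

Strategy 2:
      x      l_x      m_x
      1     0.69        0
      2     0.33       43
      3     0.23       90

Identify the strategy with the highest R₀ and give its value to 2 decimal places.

225.13

Strategy 1: R₀ = 0.45×309 + 0.36×208 + 0.16×70 = 225.1300
Strategy 2: R₀ = 0.69×0 + 0.33×43 + 0.23×90 = 34.8900
Highest R₀: strategy 1 with 225.1300.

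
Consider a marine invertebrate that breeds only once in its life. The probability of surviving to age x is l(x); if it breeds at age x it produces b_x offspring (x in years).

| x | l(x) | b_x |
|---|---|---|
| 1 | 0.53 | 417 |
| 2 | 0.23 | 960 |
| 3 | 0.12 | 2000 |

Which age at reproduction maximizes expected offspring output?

Expected offspring if breeding at age x = l(x) × b_x:
  age 1: 0.53 × 417 = 221.010
  age 2: 0.23 × 960 = 220.800
  age 3: 0.12 × 2000 = 240.000
Maximum at age 3 (240.000).

3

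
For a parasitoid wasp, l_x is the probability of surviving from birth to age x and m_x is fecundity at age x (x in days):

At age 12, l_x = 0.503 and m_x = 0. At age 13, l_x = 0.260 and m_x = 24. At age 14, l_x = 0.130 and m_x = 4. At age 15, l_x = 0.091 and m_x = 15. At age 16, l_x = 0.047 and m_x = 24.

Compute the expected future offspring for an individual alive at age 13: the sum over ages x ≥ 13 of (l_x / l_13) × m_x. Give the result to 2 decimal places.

l_13 = 0.260. Conditional survival from age 13 to x is l_x / l_13.
  x=13: (0.260/0.260) × 24 = 24.0000
  x=14: (0.130/0.260) × 4 = 2.0000
  x=15: (0.091/0.260) × 15 = 5.2500
  x=16: (0.047/0.260) × 24 = 4.3385
Sum = 24.0000 + 2.0000 + 5.2500 + 4.3385 = 35.5885

35.59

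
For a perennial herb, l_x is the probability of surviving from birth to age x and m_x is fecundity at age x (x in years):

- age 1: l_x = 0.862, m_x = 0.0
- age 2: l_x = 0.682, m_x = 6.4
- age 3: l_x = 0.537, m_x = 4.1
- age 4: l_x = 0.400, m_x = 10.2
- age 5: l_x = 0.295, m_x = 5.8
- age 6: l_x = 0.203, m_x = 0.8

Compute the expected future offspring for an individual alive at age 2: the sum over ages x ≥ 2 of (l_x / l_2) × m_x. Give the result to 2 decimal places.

18.36

l_2 = 0.682. Conditional survival from age 2 to x is l_x / l_2.
  x=2: (0.682/0.682) × 6.4 = 6.4000
  x=3: (0.537/0.682) × 4.1 = 3.2283
  x=4: (0.400/0.682) × 10.2 = 5.9824
  x=5: (0.295/0.682) × 5.8 = 2.5088
  x=6: (0.203/0.682) × 0.8 = 0.2381
Sum = 6.4000 + 3.2283 + 5.9824 + 2.5088 + 0.2381 = 18.3576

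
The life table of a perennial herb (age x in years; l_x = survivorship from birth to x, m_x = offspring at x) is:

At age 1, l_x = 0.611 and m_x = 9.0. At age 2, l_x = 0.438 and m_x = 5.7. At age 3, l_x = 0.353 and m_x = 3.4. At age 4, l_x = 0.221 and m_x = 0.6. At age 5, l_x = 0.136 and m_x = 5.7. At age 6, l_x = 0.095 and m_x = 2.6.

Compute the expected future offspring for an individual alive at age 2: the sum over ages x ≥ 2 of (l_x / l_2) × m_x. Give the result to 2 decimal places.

l_2 = 0.438. Conditional survival from age 2 to x is l_x / l_2.
  x=2: (0.438/0.438) × 5.7 = 5.7000
  x=3: (0.353/0.438) × 3.4 = 2.7402
  x=4: (0.221/0.438) × 0.6 = 0.3027
  x=5: (0.136/0.438) × 5.7 = 1.7699
  x=6: (0.095/0.438) × 2.6 = 0.5639
Sum = 5.7000 + 2.7402 + 0.3027 + 1.7699 + 0.5639 = 11.0767

11.08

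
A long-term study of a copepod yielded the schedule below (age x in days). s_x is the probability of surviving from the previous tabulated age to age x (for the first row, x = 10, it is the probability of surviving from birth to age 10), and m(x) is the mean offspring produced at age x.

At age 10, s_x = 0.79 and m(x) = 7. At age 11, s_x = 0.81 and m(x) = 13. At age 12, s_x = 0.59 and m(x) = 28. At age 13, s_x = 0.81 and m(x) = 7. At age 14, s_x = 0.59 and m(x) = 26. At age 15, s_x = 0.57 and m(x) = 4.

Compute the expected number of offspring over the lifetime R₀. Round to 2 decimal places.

Survivorship from birth: l_x = s_10·s_11·…·s_x.
  l_10 = 0.79000
  l_11 = 0.63990
  l_12 = 0.37754
  l_13 = 0.30581
  l_14 = 0.18043
  l_15 = 0.10284
R₀ = Σ l_x m(x):
  age 10: 0.79000 × 7 = 5.5300
  age 11: 0.63990 × 13 = 8.3187
  age 12: 0.37754 × 28 = 10.5711
  age 13: 0.30581 × 7 = 2.1407
  age 14: 0.18043 × 26 = 4.6912
  age 15: 0.10284 × 4 = 0.4114
R₀ = 5.5300 + 8.3187 + 10.5711 + 2.1407 + 4.6912 + 0.4114 = 31.6630

31.66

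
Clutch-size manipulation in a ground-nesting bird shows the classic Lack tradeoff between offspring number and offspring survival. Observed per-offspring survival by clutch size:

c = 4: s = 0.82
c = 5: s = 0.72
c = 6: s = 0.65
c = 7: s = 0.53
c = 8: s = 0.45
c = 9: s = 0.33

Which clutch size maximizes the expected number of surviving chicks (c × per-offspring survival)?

6

Expected surviving chicks = c × s(c):
  c=4: 4 × 0.82 = 3.280
  c=5: 5 × 0.72 = 3.600
  c=6: 6 × 0.65 = 3.900
  c=7: 7 × 0.53 = 3.710
  c=8: 8 × 0.45 = 3.600
  c=9: 9 × 0.33 = 2.970
Maximum at c = 6 (3.900 surviving chicks).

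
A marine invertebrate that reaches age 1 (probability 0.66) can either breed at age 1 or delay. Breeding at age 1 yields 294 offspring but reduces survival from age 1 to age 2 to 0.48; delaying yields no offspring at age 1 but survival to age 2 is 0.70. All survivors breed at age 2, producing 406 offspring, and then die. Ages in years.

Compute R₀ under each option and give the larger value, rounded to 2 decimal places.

322.66

breed at age 1: R₀ = 0.66 × (294 + 0.48 × 406) = 0.66 × 488.8800 = 322.6608
delay to age 2: R₀ = 0.66 × (0.70 × 406) = 0.66 × 284.2000 = 187.5720
Higher: breed at age 1 (322.6608).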